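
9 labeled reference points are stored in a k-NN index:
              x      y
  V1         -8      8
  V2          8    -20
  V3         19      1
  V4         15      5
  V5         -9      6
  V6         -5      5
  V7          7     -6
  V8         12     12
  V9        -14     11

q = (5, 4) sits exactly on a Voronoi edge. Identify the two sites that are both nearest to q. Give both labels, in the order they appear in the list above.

V4 and V6

Squared distances from q to each site:
|qV1|² = (5−(-8))² + (4−8)² = 169 + 16 = 185
|qV2|² = (5−8)² + (4−(-20))² = 9 + 576 = 585
|qV3|² = (5−19)² + (4−1)² = 196 + 9 = 205
|qV4|² = (5−15)² + (4−5)² = 100 + 1 = 101
|qV5|² = (5−(-9))² + (4−6)² = 196 + 4 = 200
|qV6|² = (5−(-5))² + (4−5)² = 100 + 1 = 101
|qV7|² = (5−7)² + (4−(-6))² = 4 + 100 = 104
|qV8|² = (5−12)² + (4−12)² = 49 + 64 = 113
|qV9|² = (5−(-14))² + (4−11)² = 361 + 49 = 410
q is equidistant from V4 and V6 (both at squared distance 101), and every other site is strictly farther — so q lies on the V4–V6 Voronoi edge.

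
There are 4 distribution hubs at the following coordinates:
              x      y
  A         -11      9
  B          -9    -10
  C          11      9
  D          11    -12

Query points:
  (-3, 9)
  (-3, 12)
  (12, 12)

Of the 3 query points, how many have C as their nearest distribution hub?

1

(-3, 9) — d² to each: A:64, B:397, C:196, D:637 → nearest is A
(-3, 12) — d² to each: A:73, B:520, C:205, D:772 → nearest is A
(12, 12) — d² to each: A:538, B:925, C:10, D:577 → nearest is C
1 of the 3 points has C as nearest.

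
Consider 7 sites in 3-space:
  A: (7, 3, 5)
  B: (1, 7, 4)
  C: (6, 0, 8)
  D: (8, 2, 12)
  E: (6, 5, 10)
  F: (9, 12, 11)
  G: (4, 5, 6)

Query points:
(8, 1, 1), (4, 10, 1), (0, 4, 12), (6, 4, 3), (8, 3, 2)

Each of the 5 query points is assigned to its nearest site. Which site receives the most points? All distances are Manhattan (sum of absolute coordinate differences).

(8, 1, 1) — d to each: A:7, B:16, C:10, D:12, E:15, F:22, G:13 → nearest is A
(4, 10, 1) — d to each: A:14, B:9, C:19, D:23, E:16, F:17, G:10 → nearest is B
(0, 4, 12) — d to each: A:15, B:12, C:14, D:10, E:9, F:18, G:11 → nearest is E
(6, 4, 3) — d to each: A:4, B:9, C:9, D:13, E:8, F:19, G:6 → nearest is A
(8, 3, 2) — d to each: A:4, B:13, C:11, D:11, E:12, F:19, G:10 → nearest is A
Tally — A:3, B:1, E:1. A captures the most (3).

A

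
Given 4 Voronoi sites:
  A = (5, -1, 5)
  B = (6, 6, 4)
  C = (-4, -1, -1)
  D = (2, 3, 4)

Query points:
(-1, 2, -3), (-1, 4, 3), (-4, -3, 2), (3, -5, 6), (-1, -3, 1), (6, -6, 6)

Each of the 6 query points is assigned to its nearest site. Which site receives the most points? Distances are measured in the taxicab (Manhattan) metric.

(-1, 2, -3) — d to each: A:17, B:18, C:8, D:11 → nearest is C
(-1, 4, 3) — d to each: A:13, B:10, C:12, D:5 → nearest is D
(-4, -3, 2) — d to each: A:14, B:21, C:5, D:14 → nearest is C
(3, -5, 6) — d to each: A:7, B:16, C:18, D:11 → nearest is A
(-1, -3, 1) — d to each: A:12, B:19, C:7, D:12 → nearest is C
(6, -6, 6) — d to each: A:7, B:14, C:22, D:15 → nearest is A
Tally — A:2, C:3, D:1. C captures the most (3).

C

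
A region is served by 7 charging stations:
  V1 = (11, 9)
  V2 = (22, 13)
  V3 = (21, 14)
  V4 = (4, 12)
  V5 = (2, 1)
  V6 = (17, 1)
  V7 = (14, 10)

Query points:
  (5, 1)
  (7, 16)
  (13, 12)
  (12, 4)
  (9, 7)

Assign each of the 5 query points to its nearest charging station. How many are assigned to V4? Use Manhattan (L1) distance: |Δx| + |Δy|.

(5, 1) — d to each: V1:14, V2:29, V3:29, V4:12, V5:3, V6:12, V7:18 → nearest is V5
(7, 16) — d to each: V1:11, V2:18, V3:16, V4:7, V5:20, V6:25, V7:13 → nearest is V4
(13, 12) — d to each: V1:5, V2:10, V3:10, V4:9, V5:22, V6:15, V7:3 → nearest is V7
(12, 4) — d to each: V1:6, V2:19, V3:19, V4:16, V5:13, V6:8, V7:8 → nearest is V1
(9, 7) — d to each: V1:4, V2:19, V3:19, V4:10, V5:13, V6:14, V7:8 → nearest is V1
1 of the 5 points has V4 as nearest.

1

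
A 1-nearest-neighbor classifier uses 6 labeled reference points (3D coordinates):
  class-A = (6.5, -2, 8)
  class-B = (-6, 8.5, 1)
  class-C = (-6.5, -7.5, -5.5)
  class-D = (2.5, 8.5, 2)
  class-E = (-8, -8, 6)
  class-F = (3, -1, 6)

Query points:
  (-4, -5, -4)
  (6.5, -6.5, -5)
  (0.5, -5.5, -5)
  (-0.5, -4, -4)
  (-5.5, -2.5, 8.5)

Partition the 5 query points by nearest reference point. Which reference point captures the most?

class-C

(-4, -5, -4) — d² to each: class-A:263.25, class-B:211.25, class-C:14.75, class-D:260.5, class-E:125, class-F:165 → nearest is class-C
(6.5, -6.5, -5) — d² to each: class-A:189.25, class-B:417.25, class-C:170.25, class-D:290, class-E:333.5, class-F:163.5 → nearest is class-F
(0.5, -5.5, -5) — d² to each: class-A:217.25, class-B:274.25, class-C:53.25, class-D:249, class-E:199.5, class-F:147.5 → nearest is class-C
(-0.5, -4, -4) — d² to each: class-A:197, class-B:211.5, class-C:50.5, class-D:201.25, class-E:172.25, class-F:121.25 → nearest is class-C
(-5.5, -2.5, 8.5) — d² to each: class-A:144.5, class-B:177.5, class-C:222, class-D:227.25, class-E:42.75, class-F:80.75 → nearest is class-E
Tally — class-C:3, class-E:1, class-F:1. class-C captures the most (3).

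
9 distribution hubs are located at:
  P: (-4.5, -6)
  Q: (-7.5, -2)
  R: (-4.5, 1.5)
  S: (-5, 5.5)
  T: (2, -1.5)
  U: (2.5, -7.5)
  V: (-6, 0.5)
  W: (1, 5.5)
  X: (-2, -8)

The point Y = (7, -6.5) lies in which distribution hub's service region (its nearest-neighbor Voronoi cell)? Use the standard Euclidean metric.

U

Since √ is increasing, it suffices to compare squared distances:
|YP|² = 132.25 + 0.25 = 132.5
|YQ|² = 210.25 + 20.25 = 230.5
|YR|² = 132.25 + 64 = 196.25
|YS|² = 144 + 144 = 288
|YT|² = 25 + 25 = 50
|YU|² = 20.25 + 1 = 21.25
|YV|² = 169 + 49 = 218
|YW|² = 36 + 144 = 180
|YX|² = 81 + 2.25 = 83.25
The smallest is to U, so Y lies in the Voronoi region of U.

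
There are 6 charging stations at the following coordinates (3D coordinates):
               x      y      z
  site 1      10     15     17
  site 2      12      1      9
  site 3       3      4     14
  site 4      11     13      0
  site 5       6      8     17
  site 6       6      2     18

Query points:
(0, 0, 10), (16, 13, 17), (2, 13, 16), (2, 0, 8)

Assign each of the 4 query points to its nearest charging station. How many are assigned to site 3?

2

(0, 0, 10) — d² to each: site 1:374, site 2:146, site 3:41, site 4:390, site 5:149, site 6:104 → nearest is site 3
(16, 13, 17) — d² to each: site 1:40, site 2:224, site 3:259, site 4:314, site 5:125, site 6:222 → nearest is site 1
(2, 13, 16) — d² to each: site 1:69, site 2:293, site 3:86, site 4:337, site 5:42, site 6:141 → nearest is site 5
(2, 0, 8) — d² to each: site 1:370, site 2:102, site 3:53, site 4:314, site 5:161, site 6:120 → nearest is site 3
2 of the 4 points have site 3 as nearest.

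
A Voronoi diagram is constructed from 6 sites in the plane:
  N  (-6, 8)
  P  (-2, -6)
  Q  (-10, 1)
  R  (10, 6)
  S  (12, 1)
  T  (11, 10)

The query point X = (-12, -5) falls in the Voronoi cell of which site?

Q

Compare squared distances (the ordering matches that of the actual distances):
|XN|² = (-12−(-6))² + (-5−8)² = 36 + 169 = 205
|XP|² = (-12−(-2))² + (-5−(-6))² = 100 + 1 = 101
|XQ|² = (-12−(-10))² + (-5−1)² = 4 + 36 = 40
|XR|² = (-12−10)² + (-5−6)² = 484 + 121 = 605
|XS|² = (-12−12)² + (-5−1)² = 576 + 36 = 612
|XT|² = (-12−11)² + (-5−10)² = 529 + 225 = 754
Q is nearest.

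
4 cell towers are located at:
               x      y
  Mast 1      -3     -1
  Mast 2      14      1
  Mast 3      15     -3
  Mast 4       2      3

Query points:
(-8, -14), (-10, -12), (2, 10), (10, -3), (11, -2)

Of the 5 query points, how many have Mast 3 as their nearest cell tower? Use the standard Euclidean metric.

(-8, -14) — d² to each: Mast 1:194, Mast 2:709, Mast 3:650, Mast 4:389 → nearest is Mast 1
(-10, -12) — d² to each: Mast 1:170, Mast 2:745, Mast 3:706, Mast 4:369 → nearest is Mast 1
(2, 10) — d² to each: Mast 1:146, Mast 2:225, Mast 3:338, Mast 4:49 → nearest is Mast 4
(10, -3) — d² to each: Mast 1:173, Mast 2:32, Mast 3:25, Mast 4:100 → nearest is Mast 3
(11, -2) — d² to each: Mast 1:197, Mast 2:18, Mast 3:17, Mast 4:106 → nearest is Mast 3
2 of the 5 points have Mast 3 as nearest.

2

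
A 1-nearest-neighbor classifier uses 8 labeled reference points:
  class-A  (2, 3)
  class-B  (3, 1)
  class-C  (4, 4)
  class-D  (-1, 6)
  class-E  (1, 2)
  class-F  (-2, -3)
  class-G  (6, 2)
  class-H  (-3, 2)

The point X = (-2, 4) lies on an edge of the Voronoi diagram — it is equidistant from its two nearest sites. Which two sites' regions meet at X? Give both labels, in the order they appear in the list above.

Squared distances from X to each site:
d²(X, class-A) = (-2−2)² + (4−3)² = 16 + 1 = 17
d²(X, class-B) = (-2−3)² + (4−1)² = 25 + 9 = 34
d²(X, class-C) = (-2−4)² + (4−4)² = 36 + 0 = 36
d²(X, class-D) = (-2−(-1))² + (4−6)² = 1 + 4 = 5
d²(X, class-E) = (-2−1)² + (4−2)² = 9 + 4 = 13
d²(X, class-F) = (-2−(-2))² + (4−(-3))² = 0 + 49 = 49
d²(X, class-G) = (-2−6)² + (4−2)² = 64 + 4 = 68
d²(X, class-H) = (-2−(-3))² + (4−2)² = 1 + 4 = 5
X is equidistant from class-D and class-H (both at squared distance 5), and every other site is strictly farther — so X lies on the class-D–class-H Voronoi edge.

class-D and class-H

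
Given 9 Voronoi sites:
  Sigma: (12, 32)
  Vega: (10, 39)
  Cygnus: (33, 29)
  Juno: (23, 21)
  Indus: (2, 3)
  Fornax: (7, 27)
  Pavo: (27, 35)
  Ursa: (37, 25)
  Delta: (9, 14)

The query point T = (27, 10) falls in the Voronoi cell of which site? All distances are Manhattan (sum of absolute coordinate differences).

Juno

d(T, Sigma) = |27−12| + |10−32| = 15 + 22 = 37
d(T, Vega) = |27−10| + |10−39| = 17 + 29 = 46
d(T, Cygnus) = |27−33| + |10−29| = 6 + 19 = 25
d(T, Juno) = |27−23| + |10−21| = 4 + 11 = 15
d(T, Indus) = |27−2| + |10−3| = 25 + 7 = 32
d(T, Fornax) = |27−7| + |10−27| = 20 + 17 = 37
d(T, Pavo) = |27−27| + |10−35| = 0 + 25 = 25
d(T, Ursa) = |27−37| + |10−25| = 10 + 15 = 25
d(T, Delta) = |27−9| + |10−14| = 18 + 4 = 22
Minimum is at Juno.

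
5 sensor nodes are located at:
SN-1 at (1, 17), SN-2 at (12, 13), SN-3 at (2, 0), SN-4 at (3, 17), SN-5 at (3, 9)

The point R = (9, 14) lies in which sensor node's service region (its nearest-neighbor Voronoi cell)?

SN-2

Compare squared distances (the ordering matches that of the actual distances):
d²(R, SN-1) = (9−1)² + (14−17)² = 64 + 9 = 73
d²(R, SN-2) = (9−12)² + (14−13)² = 9 + 1 = 10
d²(R, SN-3) = (9−2)² + (14−0)² = 49 + 196 = 245
d²(R, SN-4) = (9−3)² + (14−17)² = 36 + 9 = 45
d²(R, SN-5) = (9−3)² + (14−9)² = 36 + 25 = 61
Minimum is at SN-2.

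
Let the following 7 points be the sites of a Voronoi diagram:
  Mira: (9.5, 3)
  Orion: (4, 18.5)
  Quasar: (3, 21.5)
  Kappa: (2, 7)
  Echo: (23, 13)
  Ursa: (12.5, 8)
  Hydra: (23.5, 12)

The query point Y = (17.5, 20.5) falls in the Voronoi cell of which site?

Echo

Squared Euclidean distances:
d²(Y, Mira) = (17.5−9.5)² + (20.5−3)² = 64 + 306.25 = 370.25
d²(Y, Orion) = (17.5−4)² + (20.5−18.5)² = 182.25 + 4 = 186.25
d²(Y, Quasar) = (17.5−3)² + (20.5−21.5)² = 210.25 + 1 = 211.25
d²(Y, Kappa) = (17.5−2)² + (20.5−7)² = 240.25 + 182.25 = 422.5
d²(Y, Echo) = (17.5−23)² + (20.5−13)² = 30.25 + 56.25 = 86.5
d²(Y, Ursa) = (17.5−12.5)² + (20.5−8)² = 25 + 156.25 = 181.25
d²(Y, Hydra) = (17.5−23.5)² + (20.5−12)² = 36 + 72.25 = 108.25
Echo is nearest.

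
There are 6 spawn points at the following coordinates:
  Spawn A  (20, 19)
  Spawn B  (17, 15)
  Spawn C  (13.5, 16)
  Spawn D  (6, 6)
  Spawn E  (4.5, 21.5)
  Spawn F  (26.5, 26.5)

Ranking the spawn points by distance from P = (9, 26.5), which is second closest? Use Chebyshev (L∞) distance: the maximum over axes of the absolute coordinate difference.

Spawn C

d(P, Spawn A) = max(11, 7.5) = 11
d(P, Spawn B) = max(8, 11.5) = 11.5
d(P, Spawn C) = max(4.5, 10.5) = 10.5
d(P, Spawn D) = max(3, 20.5) = 20.5
d(P, Spawn E) = max(4.5, 5) = 5
d(P, Spawn F) = max(17.5, 0) = 17.5
Sorted ascending: Spawn E, Spawn C, Spawn A, … — the second-nearest is Spawn C.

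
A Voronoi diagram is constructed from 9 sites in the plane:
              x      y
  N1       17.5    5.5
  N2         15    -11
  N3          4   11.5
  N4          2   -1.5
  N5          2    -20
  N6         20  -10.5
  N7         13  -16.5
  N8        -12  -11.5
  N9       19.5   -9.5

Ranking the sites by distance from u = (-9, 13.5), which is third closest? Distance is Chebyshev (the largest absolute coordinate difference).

d(u,N1) = max(26.5, 8) = 26.5
d(u,N2) = max(24, 24.5) = 24.5
d(u,N3) = max(13, 2) = 13
d(u,N4) = max(11, 15) = 15
d(u,N5) = max(11, 33.5) = 33.5
d(u,N6) = max(29, 24) = 29
d(u,N7) = max(22, 30) = 30
d(u,N8) = max(3, 25) = 25
d(u,N9) = max(28.5, 23) = 28.5
Sorted ascending: N3, N4, N2, N8, … — the third-nearest is N2.

N2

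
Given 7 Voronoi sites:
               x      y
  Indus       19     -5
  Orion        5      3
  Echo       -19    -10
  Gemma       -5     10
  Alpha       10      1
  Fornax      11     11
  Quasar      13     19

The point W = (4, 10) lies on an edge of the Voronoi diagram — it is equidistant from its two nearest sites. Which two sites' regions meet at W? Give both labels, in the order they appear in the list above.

Squared distances from W to each site:
d²(W, Indus) = (4−19)² + (10−(-5))² = 225 + 225 = 450
d²(W, Orion) = (4−5)² + (10−3)² = 1 + 49 = 50
d²(W, Echo) = (4−(-19))² + (10−(-10))² = 529 + 400 = 929
d²(W, Gemma) = (4−(-5))² + (10−10)² = 81 + 0 = 81
d²(W, Alpha) = (4−10)² + (10−1)² = 36 + 81 = 117
d²(W, Fornax) = (4−11)² + (10−11)² = 49 + 1 = 50
d²(W, Quasar) = (4−13)² + (10−19)² = 81 + 81 = 162
W is equidistant from Orion and Fornax (both at squared distance 50), and every other site is strictly farther — so W lies on the Orion–Fornax Voronoi edge.

Orion and Fornax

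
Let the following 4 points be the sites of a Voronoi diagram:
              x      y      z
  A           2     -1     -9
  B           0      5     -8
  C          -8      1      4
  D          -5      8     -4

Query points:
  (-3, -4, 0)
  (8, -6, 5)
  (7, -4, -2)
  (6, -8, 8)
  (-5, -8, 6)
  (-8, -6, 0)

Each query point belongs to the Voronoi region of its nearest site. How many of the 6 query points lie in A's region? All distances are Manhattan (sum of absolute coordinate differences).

(-3, -4, 0) — d to each: A:17, B:20, C:14, D:18 → nearest is C
(8, -6, 5) — d to each: A:25, B:32, C:24, D:36 → nearest is C
(7, -4, -2) — d to each: A:15, B:22, C:26, D:26 → nearest is A
(6, -8, 8) — d to each: A:28, B:35, C:27, D:39 → nearest is C
(-5, -8, 6) — d to each: A:29, B:32, C:14, D:26 → nearest is C
(-8, -6, 0) — d to each: A:24, B:27, C:11, D:21 → nearest is C
1 of the 6 points has A as nearest.

1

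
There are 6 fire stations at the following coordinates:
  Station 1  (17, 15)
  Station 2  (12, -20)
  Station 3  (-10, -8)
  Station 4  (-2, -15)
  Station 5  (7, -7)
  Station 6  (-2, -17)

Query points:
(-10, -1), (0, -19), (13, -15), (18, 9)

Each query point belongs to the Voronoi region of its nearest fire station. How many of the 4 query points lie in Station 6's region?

(-10, -1) — d² to each: Station 1:985, Station 2:845, Station 3:49, Station 4:260, Station 5:325, Station 6:320 → nearest is Station 3
(0, -19) — d² to each: Station 1:1445, Station 2:145, Station 3:221, Station 4:20, Station 5:193, Station 6:8 → nearest is Station 6
(13, -15) — d² to each: Station 1:916, Station 2:26, Station 3:578, Station 4:225, Station 5:100, Station 6:229 → nearest is Station 2
(18, 9) — d² to each: Station 1:37, Station 2:877, Station 3:1073, Station 4:976, Station 5:377, Station 6:1076 → nearest is Station 1
1 of the 4 points has Station 6 as nearest.

1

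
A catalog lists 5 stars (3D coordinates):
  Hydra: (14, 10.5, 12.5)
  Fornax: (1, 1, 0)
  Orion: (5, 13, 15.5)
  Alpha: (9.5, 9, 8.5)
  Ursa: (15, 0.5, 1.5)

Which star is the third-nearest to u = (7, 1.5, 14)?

Squared Euclidean distances:
d²(u, Hydra) = (7−14)² + (1.5−10.5)² + (14−12.5)² = 49 + 81 + 2.25 = 132.25
d²(u, Fornax) = (7−1)² + (1.5−1)² + (14−0)² = 36 + 0.25 + 196 = 232.25
d²(u, Orion) = (7−5)² + (1.5−13)² + (14−15.5)² = 4 + 132.25 + 2.25 = 138.5
d²(u, Alpha) = (7−9.5)² + (1.5−9)² + (14−8.5)² = 6.25 + 56.25 + 30.25 = 92.75
d²(u, Ursa) = (7−15)² + (1.5−0.5)² + (14−1.5)² = 64 + 1 + 156.25 = 221.25
Sorted ascending: Alpha, Hydra, Orion, Ursa, … — the third-nearest is Orion.

Orion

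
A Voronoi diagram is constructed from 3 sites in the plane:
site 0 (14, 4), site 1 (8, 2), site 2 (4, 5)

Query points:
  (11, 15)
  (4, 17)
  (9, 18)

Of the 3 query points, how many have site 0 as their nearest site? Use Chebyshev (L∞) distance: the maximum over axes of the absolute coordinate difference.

0

(11, 15) — d to each: site 0:11, site 1:13, site 2:10 → nearest is site 2
(4, 17) — d to each: site 0:13, site 1:15, site 2:12 → nearest is site 2
(9, 18) — d to each: site 0:14, site 1:16, site 2:13 → nearest is site 2
0 of the 3 points have site 0 as nearest.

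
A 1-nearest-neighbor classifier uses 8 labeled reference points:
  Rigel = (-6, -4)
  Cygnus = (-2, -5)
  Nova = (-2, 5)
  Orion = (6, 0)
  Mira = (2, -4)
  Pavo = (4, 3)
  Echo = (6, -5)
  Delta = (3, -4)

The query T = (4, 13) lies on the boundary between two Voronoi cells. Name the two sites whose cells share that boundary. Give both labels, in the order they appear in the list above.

Nova and Pavo

Squared distances from T to each site:
d²(T, Rigel) = 100 + 289 = 389
d²(T, Cygnus) = 36 + 324 = 360
d²(T, Nova) = 36 + 64 = 100
d²(T, Orion) = 4 + 169 = 173
d²(T, Mira) = 4 + 289 = 293
d²(T, Pavo) = 0 + 100 = 100
d²(T, Echo) = 4 + 324 = 328
d²(T, Delta) = 1 + 289 = 290
T is equidistant from Nova and Pavo (both at squared distance 100), and every other site is strictly farther — so T lies on the Nova–Pavo Voronoi edge.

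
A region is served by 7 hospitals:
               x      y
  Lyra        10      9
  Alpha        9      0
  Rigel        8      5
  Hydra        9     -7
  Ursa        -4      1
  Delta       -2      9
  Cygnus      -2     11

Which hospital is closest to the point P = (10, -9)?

Since √ is increasing, it suffices to compare squared distances:
d²(P, Lyra) = (10−10)² + (-9−9)² = 0 + 324 = 324
d²(P, Alpha) = (10−9)² + (-9−0)² = 1 + 81 = 82
d²(P, Rigel) = (10−8)² + (-9−5)² = 4 + 196 = 200
d²(P, Hydra) = (10−9)² + (-9−(-7))² = 1 + 4 = 5
d²(P, Ursa) = (10−(-4))² + (-9−1)² = 196 + 100 = 296
d²(P, Delta) = (10−(-2))² + (-9−9)² = 144 + 324 = 468
d²(P, Cygnus) = (10−(-2))² + (-9−11)² = 144 + 400 = 544
Hydra is nearest.

Hydra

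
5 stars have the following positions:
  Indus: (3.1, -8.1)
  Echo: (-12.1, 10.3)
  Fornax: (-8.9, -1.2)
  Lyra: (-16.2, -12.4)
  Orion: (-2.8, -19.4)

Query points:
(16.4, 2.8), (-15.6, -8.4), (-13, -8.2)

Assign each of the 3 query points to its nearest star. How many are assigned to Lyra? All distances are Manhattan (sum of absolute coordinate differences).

2

(16.4, 2.8) — d to each: Indus:24.2, Echo:36, Fornax:29.3, Lyra:47.8, Orion:41.4 → nearest is Indus
(-15.6, -8.4) — d to each: Indus:19, Echo:22.2, Fornax:13.9, Lyra:4.6, Orion:23.8 → nearest is Lyra
(-13, -8.2) — d to each: Indus:16.2, Echo:19.4, Fornax:11.1, Lyra:7.4, Orion:21.4 → nearest is Lyra
2 of the 3 points have Lyra as nearest.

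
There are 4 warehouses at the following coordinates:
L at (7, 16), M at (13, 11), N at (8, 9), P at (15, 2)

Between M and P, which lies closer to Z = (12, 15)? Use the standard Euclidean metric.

M

Compare squared distances:
|ZM|² = (12−13)² + (15−11)² = 1 + 16 = 17
|ZP|² = (12−15)² + (15−2)² = 9 + 169 = 178
17 < 178, so M is closer.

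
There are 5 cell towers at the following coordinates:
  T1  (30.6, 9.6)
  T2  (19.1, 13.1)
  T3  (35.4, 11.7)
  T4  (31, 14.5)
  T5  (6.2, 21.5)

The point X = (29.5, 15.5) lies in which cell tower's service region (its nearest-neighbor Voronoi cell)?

Since √ is increasing, it suffices to compare squared distances:
|XT1|² = (29.5−30.6)² + (15.5−9.6)² = 1.21 + 34.81 = 36.02
|XT2|² = (29.5−19.1)² + (15.5−13.1)² = 108.16 + 5.76 = 113.92
|XT3|² = (29.5−35.4)² + (15.5−11.7)² = 34.81 + 14.44 = 49.25
|XT4|² = (29.5−31)² + (15.5−14.5)² = 2.25 + 1 = 3.25
|XT5|² = (29.5−6.2)² + (15.5−21.5)² = 542.89 + 36 = 578.89
T4 is nearest.

T4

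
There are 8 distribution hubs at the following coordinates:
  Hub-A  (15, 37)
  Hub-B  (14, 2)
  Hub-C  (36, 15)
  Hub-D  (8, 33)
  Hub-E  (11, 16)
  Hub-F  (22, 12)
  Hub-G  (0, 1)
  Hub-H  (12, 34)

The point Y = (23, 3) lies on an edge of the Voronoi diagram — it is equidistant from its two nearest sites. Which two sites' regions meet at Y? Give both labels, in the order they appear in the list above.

Squared distances from Y to each site:
d²(Y, Hub-A) = 64 + 1156 = 1220
d²(Y, Hub-B) = 81 + 1 = 82
d²(Y, Hub-C) = 169 + 144 = 313
d²(Y, Hub-D) = 225 + 900 = 1125
d²(Y, Hub-E) = 144 + 169 = 313
d²(Y, Hub-F) = 1 + 81 = 82
d²(Y, Hub-G) = 529 + 4 = 533
d²(Y, Hub-H) = 121 + 961 = 1082
Y is equidistant from Hub-B and Hub-F (both at squared distance 82), and every other site is strictly farther — so Y lies on the Hub-B–Hub-F Voronoi edge.

Hub-B and Hub-F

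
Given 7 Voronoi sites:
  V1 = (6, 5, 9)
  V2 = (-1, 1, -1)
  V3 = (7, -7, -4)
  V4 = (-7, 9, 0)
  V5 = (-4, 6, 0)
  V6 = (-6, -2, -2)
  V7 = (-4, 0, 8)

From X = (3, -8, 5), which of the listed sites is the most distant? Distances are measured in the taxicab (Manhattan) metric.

V4

d(X,V1) = 3 + 13 + 4 = 20
d(X,V2) = 4 + 9 + 6 = 19
d(X,V3) = 4 + 1 + 9 = 14
d(X,V4) = 10 + 17 + 5 = 32
d(X,V5) = 7 + 14 + 5 = 26
d(X,V6) = 9 + 6 + 7 = 22
d(X,V7) = 7 + 8 + 3 = 18
The largest is to V4.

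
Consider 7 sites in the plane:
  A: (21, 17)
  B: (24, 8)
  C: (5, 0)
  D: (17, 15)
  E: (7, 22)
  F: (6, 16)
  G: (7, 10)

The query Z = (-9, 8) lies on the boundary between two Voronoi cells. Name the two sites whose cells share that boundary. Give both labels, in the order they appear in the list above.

C and G

Squared distances from Z to each site:
|ZA|² = (-9−21)² + (8−17)² = 900 + 81 = 981
|ZB|² = (-9−24)² + (8−8)² = 1089 + 0 = 1089
|ZC|² = (-9−5)² + (8−0)² = 196 + 64 = 260
|ZD|² = (-9−17)² + (8−15)² = 676 + 49 = 725
|ZE|² = (-9−7)² + (8−22)² = 256 + 196 = 452
|ZF|² = (-9−6)² + (8−16)² = 225 + 64 = 289
|ZG|² = (-9−7)² + (8−10)² = 256 + 4 = 260
Z is equidistant from C and G (both at squared distance 260), and every other site is strictly farther — so Z lies on the C–G Voronoi edge.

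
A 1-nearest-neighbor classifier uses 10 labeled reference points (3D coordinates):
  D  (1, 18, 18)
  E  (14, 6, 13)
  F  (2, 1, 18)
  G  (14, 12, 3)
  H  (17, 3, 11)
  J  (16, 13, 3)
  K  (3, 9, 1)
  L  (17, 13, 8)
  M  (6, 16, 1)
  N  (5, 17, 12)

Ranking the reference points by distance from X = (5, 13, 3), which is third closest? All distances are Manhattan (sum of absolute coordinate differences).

G

d(X,D) = 4 + 5 + 15 = 24
d(X,E) = 9 + 7 + 10 = 26
d(X,F) = 3 + 12 + 15 = 30
d(X,G) = 9 + 1 + 0 = 10
d(X,H) = 12 + 10 + 8 = 30
d(X,J) = 11 + 0 + 0 = 11
d(X,K) = 2 + 4 + 2 = 8
d(X,L) = 12 + 0 + 5 = 17
d(X,M) = 1 + 3 + 2 = 6
d(X,N) = 0 + 4 + 9 = 13
Sorted ascending: M, K, G, J, … — the third-nearest is G.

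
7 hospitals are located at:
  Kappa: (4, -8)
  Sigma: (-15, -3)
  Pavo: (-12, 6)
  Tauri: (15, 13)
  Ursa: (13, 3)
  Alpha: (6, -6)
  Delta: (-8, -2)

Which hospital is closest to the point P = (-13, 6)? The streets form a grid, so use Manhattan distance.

d(P, Kappa) = |-13−4| + |6−(-8)| = 17 + 14 = 31
d(P, Sigma) = |-13−(-15)| + |6−(-3)| = 2 + 9 = 11
d(P, Pavo) = |-13−(-12)| + |6−6| = 1 + 0 = 1
d(P, Tauri) = |-13−15| + |6−13| = 28 + 7 = 35
d(P, Ursa) = |-13−13| + |6−3| = 26 + 3 = 29
d(P, Alpha) = |-13−6| + |6−(-6)| = 19 + 12 = 31
d(P, Delta) = |-13−(-8)| + |6−(-2)| = 5 + 8 = 13
The smallest is to Pavo, so P lies in the Voronoi region of Pavo.

Pavo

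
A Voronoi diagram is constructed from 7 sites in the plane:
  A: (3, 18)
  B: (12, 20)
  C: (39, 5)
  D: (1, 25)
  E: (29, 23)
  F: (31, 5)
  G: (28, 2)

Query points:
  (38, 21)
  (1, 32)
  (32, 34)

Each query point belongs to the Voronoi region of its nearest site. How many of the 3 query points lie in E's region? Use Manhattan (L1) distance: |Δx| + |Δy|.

(38, 21) — d to each: A:38, B:27, C:17, D:41, E:11, F:23, G:29 → nearest is E
(1, 32) — d to each: A:16, B:23, C:65, D:7, E:37, F:57, G:57 → nearest is D
(32, 34) — d to each: A:45, B:34, C:36, D:40, E:14, F:30, G:36 → nearest is E
2 of the 3 points have E as nearest.

2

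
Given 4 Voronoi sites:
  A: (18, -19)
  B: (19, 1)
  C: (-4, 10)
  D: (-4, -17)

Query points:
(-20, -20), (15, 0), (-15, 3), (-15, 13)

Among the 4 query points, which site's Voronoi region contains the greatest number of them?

(-20, -20) — d² to each: A:1445, B:1962, C:1156, D:265 → nearest is D
(15, 0) — d² to each: A:370, B:17, C:461, D:650 → nearest is B
(-15, 3) — d² to each: A:1573, B:1160, C:170, D:521 → nearest is C
(-15, 13) — d² to each: A:2113, B:1300, C:130, D:1021 → nearest is C
Tally — B:1, C:2, D:1. C captures the most (2).

C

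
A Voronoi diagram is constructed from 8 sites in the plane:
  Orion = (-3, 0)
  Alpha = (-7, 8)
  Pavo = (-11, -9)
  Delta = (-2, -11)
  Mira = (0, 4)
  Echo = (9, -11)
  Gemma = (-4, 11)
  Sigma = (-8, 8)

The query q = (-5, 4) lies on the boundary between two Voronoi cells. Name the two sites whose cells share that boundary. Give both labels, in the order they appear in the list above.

Orion and Alpha

Squared distances from q to each site:
d²(q, Orion) = 4 + 16 = 20
d²(q, Alpha) = 4 + 16 = 20
d²(q, Pavo) = 36 + 169 = 205
d²(q, Delta) = 9 + 225 = 234
d²(q, Mira) = 25 + 0 = 25
d²(q, Echo) = 196 + 225 = 421
d²(q, Gemma) = 1 + 49 = 50
d²(q, Sigma) = 9 + 16 = 25
q is equidistant from Orion and Alpha (both at squared distance 20), and every other site is strictly farther — so q lies on the Orion–Alpha Voronoi edge.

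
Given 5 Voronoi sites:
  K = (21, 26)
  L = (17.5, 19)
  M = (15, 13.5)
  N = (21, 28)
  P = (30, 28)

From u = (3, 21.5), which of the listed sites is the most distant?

P

Squared Euclidean distances:
|uK|² = 324 + 20.25 = 344.25
|uL|² = 210.25 + 6.25 = 216.5
|uM|² = 144 + 64 = 208
|uN|² = 324 + 42.25 = 366.25
|uP|² = 729 + 42.25 = 771.25
The largest is to P.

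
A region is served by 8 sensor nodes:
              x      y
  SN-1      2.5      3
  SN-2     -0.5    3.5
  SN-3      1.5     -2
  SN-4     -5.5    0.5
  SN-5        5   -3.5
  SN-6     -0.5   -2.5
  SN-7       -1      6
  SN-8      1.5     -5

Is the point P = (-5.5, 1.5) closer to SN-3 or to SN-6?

SN-6

Compare squared distances:
d²(P, SN-3) = (-5.5−1.5)² + (1.5−(-2))² = 49 + 12.25 = 61.25
d²(P, SN-6) = (-5.5−(-0.5))² + (1.5−(-2.5))² = 25 + 16 = 41
61.25 > 41, so SN-6 is closer.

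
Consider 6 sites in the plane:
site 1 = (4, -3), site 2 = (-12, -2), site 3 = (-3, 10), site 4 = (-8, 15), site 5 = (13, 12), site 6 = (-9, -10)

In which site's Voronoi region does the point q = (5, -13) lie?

site 1

Compare squared distances (the ordering matches that of the actual distances):
d²(q, site 1) = 1 + 100 = 101
d²(q, site 2) = 289 + 121 = 410
d²(q, site 3) = 64 + 529 = 593
d²(q, site 4) = 169 + 784 = 953
d²(q, site 5) = 64 + 625 = 689
d²(q, site 6) = 196 + 9 = 205
The smallest is to site 1, so q lies in the Voronoi region of site 1.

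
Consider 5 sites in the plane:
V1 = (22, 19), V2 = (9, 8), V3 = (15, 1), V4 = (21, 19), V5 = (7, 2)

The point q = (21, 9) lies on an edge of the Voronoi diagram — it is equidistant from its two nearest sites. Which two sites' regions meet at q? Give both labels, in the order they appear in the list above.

Squared distances from q to each site:
|qV1|² = (21−22)² + (9−19)² = 1 + 100 = 101
|qV2|² = (21−9)² + (9−8)² = 144 + 1 = 145
|qV3|² = (21−15)² + (9−1)² = 36 + 64 = 100
|qV4|² = (21−21)² + (9−19)² = 0 + 100 = 100
|qV5|² = (21−7)² + (9−2)² = 196 + 49 = 245
q is equidistant from V3 and V4 (both at squared distance 100), and every other site is strictly farther — so q lies on the V3–V4 Voronoi edge.

V3 and V4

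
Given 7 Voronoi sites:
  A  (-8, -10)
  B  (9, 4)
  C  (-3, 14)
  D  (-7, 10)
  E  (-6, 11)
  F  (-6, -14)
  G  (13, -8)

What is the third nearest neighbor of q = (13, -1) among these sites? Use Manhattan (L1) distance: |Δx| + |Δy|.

A

d(q,A) = |13−(-8)| + |-1−(-10)| = 21 + 9 = 30
d(q,B) = |13−9| + |-1−4| = 4 + 5 = 9
d(q,C) = |13−(-3)| + |-1−14| = 16 + 15 = 31
d(q,D) = |13−(-7)| + |-1−10| = 20 + 11 = 31
d(q,E) = |13−(-6)| + |-1−11| = 19 + 12 = 31
d(q,F) = |13−(-6)| + |-1−(-14)| = 19 + 13 = 32
d(q,G) = |13−13| + |-1−(-8)| = 0 + 7 = 7
Sorted ascending: G, B, A, C, … — the third-nearest is A.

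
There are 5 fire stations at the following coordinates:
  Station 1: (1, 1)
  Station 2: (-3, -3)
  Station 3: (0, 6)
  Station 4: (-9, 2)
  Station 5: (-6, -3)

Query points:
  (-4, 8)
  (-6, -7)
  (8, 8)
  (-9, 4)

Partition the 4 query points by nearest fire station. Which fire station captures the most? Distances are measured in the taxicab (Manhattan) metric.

(-4, 8) — d to each: Station 1:12, Station 2:12, Station 3:6, Station 4:11, Station 5:13 → nearest is Station 3
(-6, -7) — d to each: Station 1:15, Station 2:7, Station 3:19, Station 4:12, Station 5:4 → nearest is Station 5
(8, 8) — d to each: Station 1:14, Station 2:22, Station 3:10, Station 4:23, Station 5:25 → nearest is Station 3
(-9, 4) — d to each: Station 1:13, Station 2:13, Station 3:11, Station 4:2, Station 5:10 → nearest is Station 4
Tally — Station 3:2, Station 4:1, Station 5:1. Station 3 captures the most (2).

Station 3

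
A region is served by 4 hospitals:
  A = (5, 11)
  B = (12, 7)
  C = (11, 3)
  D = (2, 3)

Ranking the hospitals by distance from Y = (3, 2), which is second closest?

Squared Euclidean distances:
|YA|² = (3−5)² + (2−11)² = 4 + 81 = 85
|YB|² = (3−12)² + (2−7)² = 81 + 25 = 106
|YC|² = (3−11)² + (2−3)² = 64 + 1 = 65
|YD|² = (3−2)² + (2−3)² = 1 + 1 = 2
Sorted ascending: D, C, A, … — the second-nearest is C.

C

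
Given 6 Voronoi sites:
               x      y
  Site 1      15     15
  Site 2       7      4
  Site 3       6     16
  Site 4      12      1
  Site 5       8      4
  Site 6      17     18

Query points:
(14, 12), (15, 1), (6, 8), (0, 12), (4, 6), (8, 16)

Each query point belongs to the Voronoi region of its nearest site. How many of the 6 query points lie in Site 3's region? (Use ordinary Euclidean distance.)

2

(14, 12) — d² to each: Site 1:10, Site 2:113, Site 3:80, Site 4:125, Site 5:100, Site 6:45 → nearest is Site 1
(15, 1) — d² to each: Site 1:196, Site 2:73, Site 3:306, Site 4:9, Site 5:58, Site 6:293 → nearest is Site 4
(6, 8) — d² to each: Site 1:130, Site 2:17, Site 3:64, Site 4:85, Site 5:20, Site 6:221 → nearest is Site 2
(0, 12) — d² to each: Site 1:234, Site 2:113, Site 3:52, Site 4:265, Site 5:128, Site 6:325 → nearest is Site 3
(4, 6) — d² to each: Site 1:202, Site 2:13, Site 3:104, Site 4:89, Site 5:20, Site 6:313 → nearest is Site 2
(8, 16) — d² to each: Site 1:50, Site 2:145, Site 3:4, Site 4:241, Site 5:144, Site 6:85 → nearest is Site 3
2 of the 6 points have Site 3 as nearest.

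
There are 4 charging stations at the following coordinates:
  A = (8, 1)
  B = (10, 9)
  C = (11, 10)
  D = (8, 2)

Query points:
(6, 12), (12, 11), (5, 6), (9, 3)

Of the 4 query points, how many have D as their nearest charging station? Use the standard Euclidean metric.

2

(6, 12) — d² to each: A:125, B:25, C:29, D:104 → nearest is B
(12, 11) — d² to each: A:116, B:8, C:2, D:97 → nearest is C
(5, 6) — d² to each: A:34, B:34, C:52, D:25 → nearest is D
(9, 3) — d² to each: A:5, B:37, C:53, D:2 → nearest is D
2 of the 4 points have D as nearest.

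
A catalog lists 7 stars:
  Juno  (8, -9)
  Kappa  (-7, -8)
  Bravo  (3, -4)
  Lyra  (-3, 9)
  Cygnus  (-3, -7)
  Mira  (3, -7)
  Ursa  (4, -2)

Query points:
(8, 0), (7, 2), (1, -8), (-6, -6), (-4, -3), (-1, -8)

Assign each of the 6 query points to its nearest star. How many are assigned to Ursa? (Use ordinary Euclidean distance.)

(8, 0) — d² to each: Juno:81, Kappa:289, Bravo:41, Lyra:202, Cygnus:170, Mira:74, Ursa:20 → nearest is Ursa
(7, 2) — d² to each: Juno:122, Kappa:296, Bravo:52, Lyra:149, Cygnus:181, Mira:97, Ursa:25 → nearest is Ursa
(1, -8) — d² to each: Juno:50, Kappa:64, Bravo:20, Lyra:305, Cygnus:17, Mira:5, Ursa:45 → nearest is Mira
(-6, -6) — d² to each: Juno:205, Kappa:5, Bravo:85, Lyra:234, Cygnus:10, Mira:82, Ursa:116 → nearest is Kappa
(-4, -3) — d² to each: Juno:180, Kappa:34, Bravo:50, Lyra:145, Cygnus:17, Mira:65, Ursa:65 → nearest is Cygnus
(-1, -8) — d² to each: Juno:82, Kappa:36, Bravo:32, Lyra:293, Cygnus:5, Mira:17, Ursa:61 → nearest is Cygnus
2 of the 6 points have Ursa as nearest.

2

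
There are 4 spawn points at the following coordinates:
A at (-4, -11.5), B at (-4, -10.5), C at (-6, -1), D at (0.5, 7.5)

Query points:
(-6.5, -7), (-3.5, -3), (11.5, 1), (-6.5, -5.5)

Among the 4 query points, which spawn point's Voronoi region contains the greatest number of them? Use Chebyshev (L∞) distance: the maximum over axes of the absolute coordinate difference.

(-6.5, -7) — d to each: A:4.5, B:3.5, C:6, D:14.5 → nearest is B
(-3.5, -3) — d to each: A:8.5, B:7.5, C:2.5, D:10.5 → nearest is C
(11.5, 1) — d to each: A:15.5, B:15.5, C:17.5, D:11 → nearest is D
(-6.5, -5.5) — d to each: A:6, B:5, C:4.5, D:13 → nearest is C
Tally — B:1, C:2, D:1. C captures the most (2).

C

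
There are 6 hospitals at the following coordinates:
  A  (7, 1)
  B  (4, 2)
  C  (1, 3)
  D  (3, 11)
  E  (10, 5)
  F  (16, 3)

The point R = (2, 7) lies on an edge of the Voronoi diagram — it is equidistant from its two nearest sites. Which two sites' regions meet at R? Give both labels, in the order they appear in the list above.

Squared distances from R to each site:
|RA|² = (2−7)² + (7−1)² = 25 + 36 = 61
|RB|² = (2−4)² + (7−2)² = 4 + 25 = 29
|RC|² = (2−1)² + (7−3)² = 1 + 16 = 17
|RD|² = (2−3)² + (7−11)² = 1 + 16 = 17
|RE|² = (2−10)² + (7−5)² = 64 + 4 = 68
|RF|² = (2−16)² + (7−3)² = 196 + 16 = 212
R is equidistant from C and D (both at squared distance 17), and every other site is strictly farther — so R lies on the C–D Voronoi edge.

C and D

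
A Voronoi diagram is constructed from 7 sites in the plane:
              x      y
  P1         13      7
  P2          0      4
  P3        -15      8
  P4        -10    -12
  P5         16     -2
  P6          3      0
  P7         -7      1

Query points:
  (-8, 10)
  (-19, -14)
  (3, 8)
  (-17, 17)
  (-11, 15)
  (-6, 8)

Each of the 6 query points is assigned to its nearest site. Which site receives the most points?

(-8, 10) — d² to each: P1:450, P2:100, P3:53, P4:488, P5:720, P6:221, P7:82 → nearest is P3
(-19, -14) — d² to each: P1:1465, P2:685, P3:500, P4:85, P5:1369, P6:680, P7:369 → nearest is P4
(3, 8) — d² to each: P1:101, P2:25, P3:324, P4:569, P5:269, P6:64, P7:149 → nearest is P2
(-17, 17) — d² to each: P1:1000, P2:458, P3:85, P4:890, P5:1450, P6:689, P7:356 → nearest is P3
(-11, 15) — d² to each: P1:640, P2:242, P3:65, P4:730, P5:1018, P6:421, P7:212 → nearest is P3
(-6, 8) — d² to each: P1:362, P2:52, P3:81, P4:416, P5:584, P6:145, P7:50 → nearest is P7
Tally — P2:1, P3:3, P4:1, P7:1. P3 captures the most (3).

P3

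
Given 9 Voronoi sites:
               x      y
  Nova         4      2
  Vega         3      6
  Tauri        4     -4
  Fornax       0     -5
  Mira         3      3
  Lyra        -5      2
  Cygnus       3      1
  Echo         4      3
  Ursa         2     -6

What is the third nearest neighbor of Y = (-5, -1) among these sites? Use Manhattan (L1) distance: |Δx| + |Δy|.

d(Y, Nova) = |-5−4| + |-1−2| = 9 + 3 = 12
d(Y, Vega) = |-5−3| + |-1−6| = 8 + 7 = 15
d(Y, Tauri) = |-5−4| + |-1−(-4)| = 9 + 3 = 12
d(Y, Fornax) = |-5−0| + |-1−(-5)| = 5 + 4 = 9
d(Y, Mira) = |-5−3| + |-1−3| = 8 + 4 = 12
d(Y, Lyra) = |-5−(-5)| + |-1−2| = 0 + 3 = 3
d(Y, Cygnus) = |-5−3| + |-1−1| = 8 + 2 = 10
d(Y, Echo) = |-5−4| + |-1−3| = 9 + 4 = 13
d(Y, Ursa) = |-5−2| + |-1−(-6)| = 7 + 5 = 12
Sorted ascending: Lyra, Fornax, Cygnus, Nova, … — the third-nearest is Cygnus.

Cygnus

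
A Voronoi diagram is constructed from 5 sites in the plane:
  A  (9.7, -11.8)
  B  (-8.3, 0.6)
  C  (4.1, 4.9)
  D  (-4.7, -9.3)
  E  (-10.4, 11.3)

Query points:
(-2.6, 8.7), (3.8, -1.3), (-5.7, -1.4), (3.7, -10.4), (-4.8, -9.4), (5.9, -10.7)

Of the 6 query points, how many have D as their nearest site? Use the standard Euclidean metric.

(-2.6, 8.7) — d² to each: A:571.54, B:98.1, C:59.33, D:328.41, E:67.6 → nearest is C
(3.8, -1.3) — d² to each: A:145.06, B:150.02, C:38.53, D:136.25, E:360.4 → nearest is C
(-5.7, -1.4) — d² to each: A:345.32, B:10.76, C:135.73, D:63.41, E:183.38 → nearest is B
(3.7, -10.4) — d² to each: A:37.96, B:265, C:234.25, D:71.77, E:669.7 → nearest is A
(-4.8, -9.4) — d² to each: A:216.01, B:112.25, C:283.7, D:0.02, E:459.85 → nearest is D
(5.9, -10.7) — d² to each: A:15.65, B:329.33, C:246.6, D:114.32, E:749.69 → nearest is A
1 of the 6 points has D as nearest.

1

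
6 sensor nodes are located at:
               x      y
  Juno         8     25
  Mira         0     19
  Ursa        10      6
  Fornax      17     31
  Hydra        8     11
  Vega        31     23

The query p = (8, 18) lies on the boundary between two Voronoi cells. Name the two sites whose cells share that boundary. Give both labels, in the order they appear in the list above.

Juno and Hydra

Squared distances from p to each site:
d²(p, Juno) = (8−8)² + (18−25)² = 0 + 49 = 49
d²(p, Mira) = (8−0)² + (18−19)² = 64 + 1 = 65
d²(p, Ursa) = (8−10)² + (18−6)² = 4 + 144 = 148
d²(p, Fornax) = (8−17)² + (18−31)² = 81 + 169 = 250
d²(p, Hydra) = (8−8)² + (18−11)² = 0 + 49 = 49
d²(p, Vega) = (8−31)² + (18−23)² = 529 + 25 = 554
p is equidistant from Juno and Hydra (both at squared distance 49), and every other site is strictly farther — so p lies on the Juno–Hydra Voronoi edge.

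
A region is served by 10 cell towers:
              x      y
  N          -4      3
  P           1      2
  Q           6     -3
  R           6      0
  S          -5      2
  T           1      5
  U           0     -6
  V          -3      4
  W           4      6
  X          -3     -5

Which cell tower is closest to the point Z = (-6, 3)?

Since √ is increasing, it suffices to compare squared distances:
|ZN|² = (-6−(-4))² + (3−3)² = 4 + 0 = 4
|ZP|² = (-6−1)² + (3−2)² = 49 + 1 = 50
|ZQ|² = (-6−6)² + (3−(-3))² = 144 + 36 = 180
|ZR|² = (-6−6)² + (3−0)² = 144 + 9 = 153
|ZS|² = (-6−(-5))² + (3−2)² = 1 + 1 = 2
|ZT|² = (-6−1)² + (3−5)² = 49 + 4 = 53
|ZU|² = (-6−0)² + (3−(-6))² = 36 + 81 = 117
|ZV|² = (-6−(-3))² + (3−4)² = 9 + 1 = 10
|ZW|² = (-6−4)² + (3−6)² = 100 + 9 = 109
|ZX|² = (-6−(-3))² + (3−(-5))² = 9 + 64 = 73
S is nearest.

S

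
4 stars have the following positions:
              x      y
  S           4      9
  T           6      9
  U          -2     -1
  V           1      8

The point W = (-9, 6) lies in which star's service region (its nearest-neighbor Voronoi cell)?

Compare squared distances (the ordering matches that of the actual distances):
|WS|² = (-9−4)² + (6−9)² = 169 + 9 = 178
|WT|² = (-9−6)² + (6−9)² = 225 + 9 = 234
|WU|² = (-9−(-2))² + (6−(-1))² = 49 + 49 = 98
|WV|² = (-9−1)² + (6−8)² = 100 + 4 = 104
U is nearest.

U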